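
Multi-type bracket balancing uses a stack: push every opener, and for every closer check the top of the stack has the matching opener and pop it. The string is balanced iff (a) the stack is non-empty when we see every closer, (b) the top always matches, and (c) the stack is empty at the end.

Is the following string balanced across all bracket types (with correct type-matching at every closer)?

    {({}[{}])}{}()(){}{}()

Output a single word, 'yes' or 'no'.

Answer: yes

Derivation:
pos 0: push '{'; stack = {
pos 1: push '('; stack = {(
pos 2: push '{'; stack = {({
pos 3: '}' matches '{'; pop; stack = {(
pos 4: push '['; stack = {([
pos 5: push '{'; stack = {([{
pos 6: '}' matches '{'; pop; stack = {([
pos 7: ']' matches '['; pop; stack = {(
pos 8: ')' matches '('; pop; stack = {
pos 9: '}' matches '{'; pop; stack = (empty)
pos 10: push '{'; stack = {
pos 11: '}' matches '{'; pop; stack = (empty)
pos 12: push '('; stack = (
pos 13: ')' matches '('; pop; stack = (empty)
pos 14: push '('; stack = (
pos 15: ')' matches '('; pop; stack = (empty)
pos 16: push '{'; stack = {
pos 17: '}' matches '{'; pop; stack = (empty)
pos 18: push '{'; stack = {
pos 19: '}' matches '{'; pop; stack = (empty)
pos 20: push '('; stack = (
pos 21: ')' matches '('; pop; stack = (empty)
end: stack empty → VALID
Verdict: properly nested → yes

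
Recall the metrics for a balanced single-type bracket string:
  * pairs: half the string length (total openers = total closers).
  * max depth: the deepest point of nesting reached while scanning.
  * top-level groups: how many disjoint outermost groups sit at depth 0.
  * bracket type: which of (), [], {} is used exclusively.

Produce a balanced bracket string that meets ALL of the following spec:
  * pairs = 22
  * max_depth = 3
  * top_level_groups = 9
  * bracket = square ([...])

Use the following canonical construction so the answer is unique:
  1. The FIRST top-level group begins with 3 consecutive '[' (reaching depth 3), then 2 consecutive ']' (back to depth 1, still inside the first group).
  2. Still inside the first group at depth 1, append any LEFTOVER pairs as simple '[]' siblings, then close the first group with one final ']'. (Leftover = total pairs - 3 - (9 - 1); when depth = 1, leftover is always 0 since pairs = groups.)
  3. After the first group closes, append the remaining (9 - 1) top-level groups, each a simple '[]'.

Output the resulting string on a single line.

Spec: pairs=22 depth=3 groups=9
Leftover pairs = 22 - 3 - (9-1) = 11
First group: deep chain of depth 3 + 11 sibling pairs
Remaining 8 groups: simple '[]' each

Answer: [[[]][][][][][][][][][][][]][][][][][][][][]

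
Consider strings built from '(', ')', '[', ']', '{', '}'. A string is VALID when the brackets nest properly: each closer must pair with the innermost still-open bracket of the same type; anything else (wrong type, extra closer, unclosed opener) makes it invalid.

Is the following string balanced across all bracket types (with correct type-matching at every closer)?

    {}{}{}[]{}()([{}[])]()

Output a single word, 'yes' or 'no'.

pos 0: push '{'; stack = {
pos 1: '}' matches '{'; pop; stack = (empty)
pos 2: push '{'; stack = {
pos 3: '}' matches '{'; pop; stack = (empty)
pos 4: push '{'; stack = {
pos 5: '}' matches '{'; pop; stack = (empty)
pos 6: push '['; stack = [
pos 7: ']' matches '['; pop; stack = (empty)
pos 8: push '{'; stack = {
pos 9: '}' matches '{'; pop; stack = (empty)
pos 10: push '('; stack = (
pos 11: ')' matches '('; pop; stack = (empty)
pos 12: push '('; stack = (
pos 13: push '['; stack = ([
pos 14: push '{'; stack = ([{
pos 15: '}' matches '{'; pop; stack = ([
pos 16: push '['; stack = ([[
pos 17: ']' matches '['; pop; stack = ([
pos 18: saw closer ')' but top of stack is '[' (expected ']') → INVALID
Verdict: type mismatch at position 18: ')' closes '[' → no

Answer: no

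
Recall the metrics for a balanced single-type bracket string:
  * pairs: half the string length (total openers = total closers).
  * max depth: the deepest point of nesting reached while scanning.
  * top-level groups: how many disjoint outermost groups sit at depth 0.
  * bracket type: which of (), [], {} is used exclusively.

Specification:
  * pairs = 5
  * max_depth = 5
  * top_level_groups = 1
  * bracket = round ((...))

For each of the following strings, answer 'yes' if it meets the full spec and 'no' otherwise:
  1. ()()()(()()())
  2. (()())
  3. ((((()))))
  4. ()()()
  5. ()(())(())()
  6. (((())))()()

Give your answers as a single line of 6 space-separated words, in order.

String 1 '()()()(()()())': depth seq [1 0 1 0 1 0 1 2 1 2 1 2 1 0]
  -> pairs=7 depth=2 groups=4 -> no
String 2 '(()())': depth seq [1 2 1 2 1 0]
  -> pairs=3 depth=2 groups=1 -> no
String 3 '((((()))))': depth seq [1 2 3 4 5 4 3 2 1 0]
  -> pairs=5 depth=5 groups=1 -> yes
String 4 '()()()': depth seq [1 0 1 0 1 0]
  -> pairs=3 depth=1 groups=3 -> no
String 5 '()(())(())()': depth seq [1 0 1 2 1 0 1 2 1 0 1 0]
  -> pairs=6 depth=2 groups=4 -> no
String 6 '(((())))()()': depth seq [1 2 3 4 3 2 1 0 1 0 1 0]
  -> pairs=6 depth=4 groups=3 -> no

Answer: no no yes no no no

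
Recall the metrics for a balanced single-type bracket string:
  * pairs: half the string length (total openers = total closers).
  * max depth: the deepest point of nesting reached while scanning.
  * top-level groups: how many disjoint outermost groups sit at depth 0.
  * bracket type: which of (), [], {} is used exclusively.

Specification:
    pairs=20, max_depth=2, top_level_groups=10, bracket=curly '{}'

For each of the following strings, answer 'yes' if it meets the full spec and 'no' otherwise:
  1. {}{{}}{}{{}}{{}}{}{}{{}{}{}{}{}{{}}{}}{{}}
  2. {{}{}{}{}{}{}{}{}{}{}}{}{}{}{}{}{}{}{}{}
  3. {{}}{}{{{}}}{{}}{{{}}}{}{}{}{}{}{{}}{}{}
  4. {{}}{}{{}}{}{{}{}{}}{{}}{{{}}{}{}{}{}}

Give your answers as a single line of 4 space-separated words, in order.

String 1 '{}{{}}{}{{}}{{}}{}{}{{}{}{}{}{}{{}}{}}{{}}': depth seq [1 0 1 2 1 0 1 0 1 2 1 0 1 2 1 0 1 0 1 0 1 2 1 2 1 2 1 2 1 2 1 2 3 2 1 2 1 0 1 2 1 0]
  -> pairs=21 depth=3 groups=9 -> no
String 2 '{{}{}{}{}{}{}{}{}{}{}}{}{}{}{}{}{}{}{}{}': depth seq [1 2 1 2 1 2 1 2 1 2 1 2 1 2 1 2 1 2 1 2 1 0 1 0 1 0 1 0 1 0 1 0 1 0 1 0 1 0 1 0]
  -> pairs=20 depth=2 groups=10 -> yes
String 3 '{{}}{}{{{}}}{{}}{{{}}}{}{}{}{}{}{{}}{}{}': depth seq [1 2 1 0 1 0 1 2 3 2 1 0 1 2 1 0 1 2 3 2 1 0 1 0 1 0 1 0 1 0 1 0 1 2 1 0 1 0 1 0]
  -> pairs=20 depth=3 groups=13 -> no
String 4 '{{}}{}{{}}{}{{}{}{}}{{}}{{{}}{}{}{}{}}': depth seq [1 2 1 0 1 0 1 2 1 0 1 0 1 2 1 2 1 2 1 0 1 2 1 0 1 2 3 2 1 2 1 2 1 2 1 2 1 0]
  -> pairs=19 depth=3 groups=7 -> no

Answer: no yes no no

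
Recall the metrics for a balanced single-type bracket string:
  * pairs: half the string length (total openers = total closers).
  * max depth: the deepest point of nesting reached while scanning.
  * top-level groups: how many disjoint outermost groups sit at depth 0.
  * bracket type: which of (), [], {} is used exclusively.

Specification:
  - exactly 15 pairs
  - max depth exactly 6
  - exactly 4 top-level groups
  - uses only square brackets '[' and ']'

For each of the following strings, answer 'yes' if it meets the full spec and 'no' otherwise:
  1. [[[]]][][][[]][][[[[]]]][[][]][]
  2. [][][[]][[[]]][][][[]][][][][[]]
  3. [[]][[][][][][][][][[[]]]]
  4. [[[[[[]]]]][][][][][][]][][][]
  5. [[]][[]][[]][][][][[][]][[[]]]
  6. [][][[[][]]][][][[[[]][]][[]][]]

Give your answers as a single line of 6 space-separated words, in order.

Answer: no no no yes no no

Derivation:
String 1 '[[[]]][][][[]][][[[[]]]][[][]][]': depth seq [1 2 3 2 1 0 1 0 1 0 1 2 1 0 1 0 1 2 3 4 3 2 1 0 1 2 1 2 1 0 1 0]
  -> pairs=16 depth=4 groups=8 -> no
String 2 '[][][[]][[[]]][][][[]][][][][[]]': depth seq [1 0 1 0 1 2 1 0 1 2 3 2 1 0 1 0 1 0 1 2 1 0 1 0 1 0 1 0 1 2 1 0]
  -> pairs=16 depth=3 groups=11 -> no
String 3 '[[]][[][][][][][][][[[]]]]': depth seq [1 2 1 0 1 2 1 2 1 2 1 2 1 2 1 2 1 2 1 2 3 4 3 2 1 0]
  -> pairs=13 depth=4 groups=2 -> no
String 4 '[[[[[[]]]]][][][][][][]][][][]': depth seq [1 2 3 4 5 6 5 4 3 2 1 2 1 2 1 2 1 2 1 2 1 2 1 0 1 0 1 0 1 0]
  -> pairs=15 depth=6 groups=4 -> yes
String 5 '[[]][[]][[]][][][][[][]][[[]]]': depth seq [1 2 1 0 1 2 1 0 1 2 1 0 1 0 1 0 1 0 1 2 1 2 1 0 1 2 3 2 1 0]
  -> pairs=15 depth=3 groups=8 -> no
String 6 '[][][[[][]]][][][[[[]][]][[]][]]': depth seq [1 0 1 0 1 2 3 2 3 2 1 0 1 0 1 0 1 2 3 4 3 2 3 2 1 2 3 2 1 2 1 0]
  -> pairs=16 depth=4 groups=6 -> no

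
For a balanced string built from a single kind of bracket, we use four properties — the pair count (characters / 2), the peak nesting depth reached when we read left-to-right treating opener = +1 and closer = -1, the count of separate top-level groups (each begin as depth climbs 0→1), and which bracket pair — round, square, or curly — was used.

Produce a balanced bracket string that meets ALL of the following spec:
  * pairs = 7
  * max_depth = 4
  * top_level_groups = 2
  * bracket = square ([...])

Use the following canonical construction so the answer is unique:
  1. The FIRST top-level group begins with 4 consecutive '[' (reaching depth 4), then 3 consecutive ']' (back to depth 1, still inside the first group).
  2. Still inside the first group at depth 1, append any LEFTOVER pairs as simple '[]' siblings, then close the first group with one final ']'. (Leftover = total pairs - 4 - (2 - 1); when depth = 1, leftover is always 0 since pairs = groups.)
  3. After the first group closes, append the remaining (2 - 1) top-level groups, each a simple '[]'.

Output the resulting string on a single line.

Spec: pairs=7 depth=4 groups=2
Leftover pairs = 7 - 4 - (2-1) = 2
First group: deep chain of depth 4 + 2 sibling pairs
Remaining 1 groups: simple '[]' each

Answer: [[[[]]][][]][]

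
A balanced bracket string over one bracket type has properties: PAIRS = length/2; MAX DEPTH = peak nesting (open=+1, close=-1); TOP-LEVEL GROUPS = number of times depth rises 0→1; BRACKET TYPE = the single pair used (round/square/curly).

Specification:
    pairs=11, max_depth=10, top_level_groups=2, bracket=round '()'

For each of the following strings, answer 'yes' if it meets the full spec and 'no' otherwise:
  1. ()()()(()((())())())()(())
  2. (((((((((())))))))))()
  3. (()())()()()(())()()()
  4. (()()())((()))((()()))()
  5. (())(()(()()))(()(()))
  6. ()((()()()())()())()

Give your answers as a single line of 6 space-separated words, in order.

String 1 '()()()(()((())())())()(())': depth seq [1 0 1 0 1 0 1 2 1 2 3 4 3 2 3 2 1 2 1 0 1 0 1 2 1 0]
  -> pairs=13 depth=4 groups=6 -> no
String 2 '(((((((((())))))))))()': depth seq [1 2 3 4 5 6 7 8 9 10 9 8 7 6 5 4 3 2 1 0 1 0]
  -> pairs=11 depth=10 groups=2 -> yes
String 3 '(()())()()()(())()()()': depth seq [1 2 1 2 1 0 1 0 1 0 1 0 1 2 1 0 1 0 1 0 1 0]
  -> pairs=11 depth=2 groups=8 -> no
String 4 '(()()())((()))((()()))()': depth seq [1 2 1 2 1 2 1 0 1 2 3 2 1 0 1 2 3 2 3 2 1 0 1 0]
  -> pairs=12 depth=3 groups=4 -> no
String 5 '(())(()(()()))(()(()))': depth seq [1 2 1 0 1 2 1 2 3 2 3 2 1 0 1 2 1 2 3 2 1 0]
  -> pairs=11 depth=3 groups=3 -> no
String 6 '()((()()()())()())()': depth seq [1 0 1 2 3 2 3 2 3 2 3 2 1 2 1 2 1 0 1 0]
  -> pairs=10 depth=3 groups=3 -> no

Answer: no yes no no no no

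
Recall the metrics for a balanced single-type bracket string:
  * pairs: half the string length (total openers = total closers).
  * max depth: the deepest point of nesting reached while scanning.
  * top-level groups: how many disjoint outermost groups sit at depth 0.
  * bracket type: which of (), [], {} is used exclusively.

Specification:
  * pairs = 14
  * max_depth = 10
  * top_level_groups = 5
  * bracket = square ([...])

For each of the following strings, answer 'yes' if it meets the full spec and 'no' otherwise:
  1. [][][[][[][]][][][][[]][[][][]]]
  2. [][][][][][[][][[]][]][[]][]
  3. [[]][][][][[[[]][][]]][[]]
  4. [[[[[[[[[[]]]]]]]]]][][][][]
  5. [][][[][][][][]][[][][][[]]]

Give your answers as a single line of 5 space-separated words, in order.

Answer: no no no yes no

Derivation:
String 1 '[][][[][[][]][][][][[]][[][][]]]': depth seq [1 0 1 0 1 2 1 2 3 2 3 2 1 2 1 2 1 2 1 2 3 2 1 2 3 2 3 2 3 2 1 0]
  -> pairs=16 depth=3 groups=3 -> no
String 2 '[][][][][][[][][[]][]][[]][]': depth seq [1 0 1 0 1 0 1 0 1 0 1 2 1 2 1 2 3 2 1 2 1 0 1 2 1 0 1 0]
  -> pairs=14 depth=3 groups=8 -> no
String 3 '[[]][][][][[[[]][][]]][[]]': depth seq [1 2 1 0 1 0 1 0 1 0 1 2 3 4 3 2 3 2 3 2 1 0 1 2 1 0]
  -> pairs=13 depth=4 groups=6 -> no
String 4 '[[[[[[[[[[]]]]]]]]]][][][][]': depth seq [1 2 3 4 5 6 7 8 9 10 9 8 7 6 5 4 3 2 1 0 1 0 1 0 1 0 1 0]
  -> pairs=14 depth=10 groups=5 -> yes
String 5 '[][][[][][][][]][[][][][[]]]': depth seq [1 0 1 0 1 2 1 2 1 2 1 2 1 2 1 0 1 2 1 2 1 2 1 2 3 2 1 0]
  -> pairs=14 depth=3 groups=4 -> no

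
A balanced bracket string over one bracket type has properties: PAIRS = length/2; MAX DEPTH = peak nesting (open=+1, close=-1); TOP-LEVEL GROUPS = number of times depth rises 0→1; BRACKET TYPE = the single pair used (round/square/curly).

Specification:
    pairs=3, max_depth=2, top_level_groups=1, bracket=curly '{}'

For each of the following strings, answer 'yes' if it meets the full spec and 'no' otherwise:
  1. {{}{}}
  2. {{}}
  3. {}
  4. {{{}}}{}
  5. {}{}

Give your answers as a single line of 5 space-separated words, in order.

String 1 '{{}{}}': depth seq [1 2 1 2 1 0]
  -> pairs=3 depth=2 groups=1 -> yes
String 2 '{{}}': depth seq [1 2 1 0]
  -> pairs=2 depth=2 groups=1 -> no
String 3 '{}': depth seq [1 0]
  -> pairs=1 depth=1 groups=1 -> no
String 4 '{{{}}}{}': depth seq [1 2 3 2 1 0 1 0]
  -> pairs=4 depth=3 groups=2 -> no
String 5 '{}{}': depth seq [1 0 1 0]
  -> pairs=2 depth=1 groups=2 -> no

Answer: yes no no no no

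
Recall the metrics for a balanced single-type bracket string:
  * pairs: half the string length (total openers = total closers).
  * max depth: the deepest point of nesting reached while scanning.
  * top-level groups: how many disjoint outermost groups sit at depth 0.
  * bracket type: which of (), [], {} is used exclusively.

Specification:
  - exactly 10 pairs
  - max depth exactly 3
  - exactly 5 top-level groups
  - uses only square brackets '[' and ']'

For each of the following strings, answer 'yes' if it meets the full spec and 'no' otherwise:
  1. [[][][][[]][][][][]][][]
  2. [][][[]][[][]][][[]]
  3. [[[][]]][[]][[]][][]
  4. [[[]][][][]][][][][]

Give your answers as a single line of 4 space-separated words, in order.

Answer: no no yes yes

Derivation:
String 1 '[[][][][[]][][][][]][][]': depth seq [1 2 1 2 1 2 1 2 3 2 1 2 1 2 1 2 1 2 1 0 1 0 1 0]
  -> pairs=12 depth=3 groups=3 -> no
String 2 '[][][[]][[][]][][[]]': depth seq [1 0 1 0 1 2 1 0 1 2 1 2 1 0 1 0 1 2 1 0]
  -> pairs=10 depth=2 groups=6 -> no
String 3 '[[[][]]][[]][[]][][]': depth seq [1 2 3 2 3 2 1 0 1 2 1 0 1 2 1 0 1 0 1 0]
  -> pairs=10 depth=3 groups=5 -> yes
String 4 '[[[]][][][]][][][][]': depth seq [1 2 3 2 1 2 1 2 1 2 1 0 1 0 1 0 1 0 1 0]
  -> pairs=10 depth=3 groups=5 -> yes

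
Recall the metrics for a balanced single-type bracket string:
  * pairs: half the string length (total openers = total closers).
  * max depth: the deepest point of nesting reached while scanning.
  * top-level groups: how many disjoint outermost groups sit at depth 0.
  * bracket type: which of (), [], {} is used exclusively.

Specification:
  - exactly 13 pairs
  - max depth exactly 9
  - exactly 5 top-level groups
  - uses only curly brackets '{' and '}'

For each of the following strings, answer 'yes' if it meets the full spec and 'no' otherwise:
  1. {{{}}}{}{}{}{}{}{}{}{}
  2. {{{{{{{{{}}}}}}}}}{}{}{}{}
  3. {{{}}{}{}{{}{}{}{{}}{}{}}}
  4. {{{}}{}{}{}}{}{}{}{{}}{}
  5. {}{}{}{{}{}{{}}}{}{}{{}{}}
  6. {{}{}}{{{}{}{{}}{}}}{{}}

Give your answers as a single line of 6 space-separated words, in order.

String 1 '{{{}}}{}{}{}{}{}{}{}{}': depth seq [1 2 3 2 1 0 1 0 1 0 1 0 1 0 1 0 1 0 1 0 1 0]
  -> pairs=11 depth=3 groups=9 -> no
String 2 '{{{{{{{{{}}}}}}}}}{}{}{}{}': depth seq [1 2 3 4 5 6 7 8 9 8 7 6 5 4 3 2 1 0 1 0 1 0 1 0 1 0]
  -> pairs=13 depth=9 groups=5 -> yes
String 3 '{{{}}{}{}{{}{}{}{{}}{}{}}}': depth seq [1 2 3 2 1 2 1 2 1 2 3 2 3 2 3 2 3 4 3 2 3 2 3 2 1 0]
  -> pairs=13 depth=4 groups=1 -> no
String 4 '{{{}}{}{}{}}{}{}{}{{}}{}': depth seq [1 2 3 2 1 2 1 2 1 2 1 0 1 0 1 0 1 0 1 2 1 0 1 0]
  -> pairs=12 depth=3 groups=6 -> no
String 5 '{}{}{}{{}{}{{}}}{}{}{{}{}}': depth seq [1 0 1 0 1 0 1 2 1 2 1 2 3 2 1 0 1 0 1 0 1 2 1 2 1 0]
  -> pairs=13 depth=3 groups=7 -> no
String 6 '{{}{}}{{{}{}{{}}{}}}{{}}': depth seq [1 2 1 2 1 0 1 2 3 2 3 2 3 4 3 2 3 2 1 0 1 2 1 0]
  -> pairs=12 depth=4 groups=3 -> no

Answer: no yes no no no no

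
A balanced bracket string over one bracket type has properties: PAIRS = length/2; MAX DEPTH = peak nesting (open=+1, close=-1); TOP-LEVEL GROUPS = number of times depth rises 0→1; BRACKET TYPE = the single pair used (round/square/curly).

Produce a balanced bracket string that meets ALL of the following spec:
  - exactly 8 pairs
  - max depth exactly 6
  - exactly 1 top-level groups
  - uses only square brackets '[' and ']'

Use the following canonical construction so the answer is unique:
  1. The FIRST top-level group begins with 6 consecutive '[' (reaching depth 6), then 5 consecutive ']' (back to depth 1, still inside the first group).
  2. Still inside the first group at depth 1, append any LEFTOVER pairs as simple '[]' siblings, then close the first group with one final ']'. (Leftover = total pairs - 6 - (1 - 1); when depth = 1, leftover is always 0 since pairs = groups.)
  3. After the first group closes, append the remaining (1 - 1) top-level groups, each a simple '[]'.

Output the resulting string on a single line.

Answer: [[[[[[]]]]][][]]

Derivation:
Spec: pairs=8 depth=6 groups=1
Leftover pairs = 8 - 6 - (1-1) = 2
First group: deep chain of depth 6 + 2 sibling pairs
Remaining 0 groups: simple '[]' each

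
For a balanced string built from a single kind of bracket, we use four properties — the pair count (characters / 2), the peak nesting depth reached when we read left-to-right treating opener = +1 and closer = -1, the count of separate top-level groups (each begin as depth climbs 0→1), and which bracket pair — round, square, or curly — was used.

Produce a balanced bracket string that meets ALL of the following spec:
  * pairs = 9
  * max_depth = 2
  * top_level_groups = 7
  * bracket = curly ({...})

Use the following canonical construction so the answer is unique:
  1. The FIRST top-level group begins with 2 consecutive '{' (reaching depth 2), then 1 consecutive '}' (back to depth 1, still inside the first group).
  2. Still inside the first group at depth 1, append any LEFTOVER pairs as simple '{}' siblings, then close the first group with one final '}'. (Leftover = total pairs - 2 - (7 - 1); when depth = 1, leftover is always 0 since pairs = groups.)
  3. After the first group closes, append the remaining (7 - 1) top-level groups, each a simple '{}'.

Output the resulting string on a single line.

Spec: pairs=9 depth=2 groups=7
Leftover pairs = 9 - 2 - (7-1) = 1
First group: deep chain of depth 2 + 1 sibling pairs
Remaining 6 groups: simple '{}' each

Answer: {{}{}}{}{}{}{}{}{}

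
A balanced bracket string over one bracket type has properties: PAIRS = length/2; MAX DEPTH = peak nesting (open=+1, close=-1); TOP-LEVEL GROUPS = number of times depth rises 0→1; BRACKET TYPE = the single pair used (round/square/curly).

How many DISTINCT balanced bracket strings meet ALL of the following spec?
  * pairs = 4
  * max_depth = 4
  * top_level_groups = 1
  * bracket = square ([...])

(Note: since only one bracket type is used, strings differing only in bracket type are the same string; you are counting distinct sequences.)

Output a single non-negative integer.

Answer: 1

Derivation:
Spec: pairs=4 depth=4 groups=1
Count(depth <= 4) = 5
Count(depth <= 3) = 4
Count(depth == 4) = 5 - 4 = 1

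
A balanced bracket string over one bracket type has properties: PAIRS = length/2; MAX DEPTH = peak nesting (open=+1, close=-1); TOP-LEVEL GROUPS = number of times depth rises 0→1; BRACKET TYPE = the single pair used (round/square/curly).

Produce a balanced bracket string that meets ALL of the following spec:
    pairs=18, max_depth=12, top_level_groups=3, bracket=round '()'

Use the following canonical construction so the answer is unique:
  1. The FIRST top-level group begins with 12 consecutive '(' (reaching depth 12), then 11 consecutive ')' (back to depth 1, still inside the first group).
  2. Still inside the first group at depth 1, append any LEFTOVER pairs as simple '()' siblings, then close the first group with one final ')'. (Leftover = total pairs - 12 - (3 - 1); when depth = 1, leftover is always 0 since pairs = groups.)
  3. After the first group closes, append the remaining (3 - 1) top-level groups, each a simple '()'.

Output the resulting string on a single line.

Answer: (((((((((((()))))))))))()()()())()()

Derivation:
Spec: pairs=18 depth=12 groups=3
Leftover pairs = 18 - 12 - (3-1) = 4
First group: deep chain of depth 12 + 4 sibling pairs
Remaining 2 groups: simple '()' each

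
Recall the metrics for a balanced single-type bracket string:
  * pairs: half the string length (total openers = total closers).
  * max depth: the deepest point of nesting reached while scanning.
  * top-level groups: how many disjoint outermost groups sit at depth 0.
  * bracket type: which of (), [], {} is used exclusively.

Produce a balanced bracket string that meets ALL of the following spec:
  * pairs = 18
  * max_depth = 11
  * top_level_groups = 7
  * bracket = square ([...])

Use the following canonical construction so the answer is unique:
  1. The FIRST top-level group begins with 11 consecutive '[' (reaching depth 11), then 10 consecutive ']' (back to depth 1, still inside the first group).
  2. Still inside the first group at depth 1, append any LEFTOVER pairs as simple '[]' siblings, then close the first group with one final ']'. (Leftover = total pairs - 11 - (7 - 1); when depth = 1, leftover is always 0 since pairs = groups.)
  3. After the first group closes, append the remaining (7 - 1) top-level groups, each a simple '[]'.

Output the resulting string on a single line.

Answer: [[[[[[[[[[[]]]]]]]]]][]][][][][][][]

Derivation:
Spec: pairs=18 depth=11 groups=7
Leftover pairs = 18 - 11 - (7-1) = 1
First group: deep chain of depth 11 + 1 sibling pairs
Remaining 6 groups: simple '[]' each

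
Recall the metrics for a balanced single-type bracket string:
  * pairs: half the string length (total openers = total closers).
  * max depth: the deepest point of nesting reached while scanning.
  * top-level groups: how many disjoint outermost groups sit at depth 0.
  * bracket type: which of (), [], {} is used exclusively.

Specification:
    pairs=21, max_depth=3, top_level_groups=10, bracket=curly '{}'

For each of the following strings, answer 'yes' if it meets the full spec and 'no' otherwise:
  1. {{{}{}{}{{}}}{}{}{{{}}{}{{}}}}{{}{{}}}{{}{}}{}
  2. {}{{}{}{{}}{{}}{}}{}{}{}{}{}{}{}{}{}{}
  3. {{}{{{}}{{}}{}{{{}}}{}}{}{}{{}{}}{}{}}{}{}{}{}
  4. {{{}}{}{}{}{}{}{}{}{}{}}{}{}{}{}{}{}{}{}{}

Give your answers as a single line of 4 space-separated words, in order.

Answer: no no no yes

Derivation:
String 1 '{{{}{}{}{{}}}{}{}{{{}}{}{{}}}}{{}{{}}}{{}{}}{}': depth seq [1 2 3 2 3 2 3 2 3 4 3 2 1 2 1 2 1 2 3 4 3 2 3 2 3 4 3 2 1 0 1 2 1 2 3 2 1 0 1 2 1 2 1 0 1 0]
  -> pairs=23 depth=4 groups=4 -> no
String 2 '{}{{}{}{{}}{{}}{}}{}{}{}{}{}{}{}{}{}{}': depth seq [1 0 1 2 1 2 1 2 3 2 1 2 3 2 1 2 1 0 1 0 1 0 1 0 1 0 1 0 1 0 1 0 1 0 1 0 1 0]
  -> pairs=19 depth=3 groups=12 -> no
String 3 '{{}{{{}}{{}}{}{{{}}}{}}{}{}{{}{}}{}{}}{}{}{}{}': depth seq [1 2 1 2 3 4 3 2 3 4 3 2 3 2 3 4 5 4 3 2 3 2 1 2 1 2 1 2 3 2 3 2 1 2 1 2 1 0 1 0 1 0 1 0 1 0]
  -> pairs=23 depth=5 groups=5 -> no
String 4 '{{{}}{}{}{}{}{}{}{}{}{}}{}{}{}{}{}{}{}{}{}': depth seq [1 2 3 2 1 2 1 2 1 2 1 2 1 2 1 2 1 2 1 2 1 2 1 0 1 0 1 0 1 0 1 0 1 0 1 0 1 0 1 0 1 0]
  -> pairs=21 depth=3 groups=10 -> yes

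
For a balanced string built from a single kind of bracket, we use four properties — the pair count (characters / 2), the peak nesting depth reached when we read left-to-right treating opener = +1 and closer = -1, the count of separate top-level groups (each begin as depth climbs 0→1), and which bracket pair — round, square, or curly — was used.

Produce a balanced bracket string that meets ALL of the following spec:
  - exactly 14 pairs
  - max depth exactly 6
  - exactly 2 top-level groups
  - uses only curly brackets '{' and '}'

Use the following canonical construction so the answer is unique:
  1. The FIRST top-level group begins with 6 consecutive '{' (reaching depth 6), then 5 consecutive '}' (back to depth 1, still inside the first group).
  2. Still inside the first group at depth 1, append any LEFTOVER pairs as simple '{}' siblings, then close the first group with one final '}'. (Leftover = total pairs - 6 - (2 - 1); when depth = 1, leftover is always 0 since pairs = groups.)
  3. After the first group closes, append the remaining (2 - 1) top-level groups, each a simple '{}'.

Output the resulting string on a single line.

Answer: {{{{{{}}}}}{}{}{}{}{}{}{}}{}

Derivation:
Spec: pairs=14 depth=6 groups=2
Leftover pairs = 14 - 6 - (2-1) = 7
First group: deep chain of depth 6 + 7 sibling pairs
Remaining 1 groups: simple '{}' each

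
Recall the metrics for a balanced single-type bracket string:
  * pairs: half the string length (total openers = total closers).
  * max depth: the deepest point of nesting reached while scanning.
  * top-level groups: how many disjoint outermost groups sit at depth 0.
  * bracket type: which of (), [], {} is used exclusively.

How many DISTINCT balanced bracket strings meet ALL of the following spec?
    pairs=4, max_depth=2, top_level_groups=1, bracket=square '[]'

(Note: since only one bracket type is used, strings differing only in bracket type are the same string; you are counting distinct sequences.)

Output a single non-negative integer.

Answer: 1

Derivation:
Spec: pairs=4 depth=2 groups=1
Count(depth <= 2) = 1
Count(depth <= 1) = 0
Count(depth == 2) = 1 - 0 = 1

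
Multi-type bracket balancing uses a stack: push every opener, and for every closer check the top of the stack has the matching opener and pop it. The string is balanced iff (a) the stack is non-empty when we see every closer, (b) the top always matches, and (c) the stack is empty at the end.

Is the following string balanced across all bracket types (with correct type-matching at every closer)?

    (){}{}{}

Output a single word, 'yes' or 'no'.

Answer: yes

Derivation:
pos 0: push '('; stack = (
pos 1: ')' matches '('; pop; stack = (empty)
pos 2: push '{'; stack = {
pos 3: '}' matches '{'; pop; stack = (empty)
pos 4: push '{'; stack = {
pos 5: '}' matches '{'; pop; stack = (empty)
pos 6: push '{'; stack = {
pos 7: '}' matches '{'; pop; stack = (empty)
end: stack empty → VALID
Verdict: properly nested → yes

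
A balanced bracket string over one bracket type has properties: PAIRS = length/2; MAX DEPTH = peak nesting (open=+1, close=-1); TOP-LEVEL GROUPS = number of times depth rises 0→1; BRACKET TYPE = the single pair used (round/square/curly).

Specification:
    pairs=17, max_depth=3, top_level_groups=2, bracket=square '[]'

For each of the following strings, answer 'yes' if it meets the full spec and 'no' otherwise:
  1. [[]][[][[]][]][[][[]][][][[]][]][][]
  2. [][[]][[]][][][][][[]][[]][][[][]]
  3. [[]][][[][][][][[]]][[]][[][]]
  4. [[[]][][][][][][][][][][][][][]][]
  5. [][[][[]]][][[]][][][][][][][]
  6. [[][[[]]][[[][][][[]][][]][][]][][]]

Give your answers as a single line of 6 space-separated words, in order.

Answer: no no no yes no no

Derivation:
String 1 '[[]][[][[]][]][[][[]][][][[]][]][][]': depth seq [1 2 1 0 1 2 1 2 3 2 1 2 1 0 1 2 1 2 3 2 1 2 1 2 1 2 3 2 1 2 1 0 1 0 1 0]
  -> pairs=18 depth=3 groups=5 -> no
String 2 '[][[]][[]][][][][][[]][[]][][[][]]': depth seq [1 0 1 2 1 0 1 2 1 0 1 0 1 0 1 0 1 0 1 2 1 0 1 2 1 0 1 0 1 2 1 2 1 0]
  -> pairs=17 depth=2 groups=11 -> no
String 3 '[[]][][[][][][][[]]][[]][[][]]': depth seq [1 2 1 0 1 0 1 2 1 2 1 2 1 2 1 2 3 2 1 0 1 2 1 0 1 2 1 2 1 0]
  -> pairs=15 depth=3 groups=5 -> no
String 4 '[[[]][][][][][][][][][][][][][]][]': depth seq [1 2 3 2 1 2 1 2 1 2 1 2 1 2 1 2 1 2 1 2 1 2 1 2 1 2 1 2 1 2 1 0 1 0]
  -> pairs=17 depth=3 groups=2 -> yes
String 5 '[][[][[]]][][[]][][][][][][][]': depth seq [1 0 1 2 1 2 3 2 1 0 1 0 1 2 1 0 1 0 1 0 1 0 1 0 1 0 1 0 1 0]
  -> pairs=15 depth=3 groups=11 -> no
String 6 '[[][[[]]][[[][][][[]][][]][][]][][]]': depth seq [1 2 1 2 3 4 3 2 1 2 3 4 3 4 3 4 3 4 5 4 3 4 3 4 3 2 3 2 3 2 1 2 1 2 1 0]
  -> pairs=18 depth=5 groups=1 -> no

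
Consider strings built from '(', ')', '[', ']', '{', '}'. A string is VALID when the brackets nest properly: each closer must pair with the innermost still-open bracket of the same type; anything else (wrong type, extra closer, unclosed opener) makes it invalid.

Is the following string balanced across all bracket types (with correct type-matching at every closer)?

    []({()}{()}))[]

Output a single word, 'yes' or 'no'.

Answer: no

Derivation:
pos 0: push '['; stack = [
pos 1: ']' matches '['; pop; stack = (empty)
pos 2: push '('; stack = (
pos 3: push '{'; stack = ({
pos 4: push '('; stack = ({(
pos 5: ')' matches '('; pop; stack = ({
pos 6: '}' matches '{'; pop; stack = (
pos 7: push '{'; stack = ({
pos 8: push '('; stack = ({(
pos 9: ')' matches '('; pop; stack = ({
pos 10: '}' matches '{'; pop; stack = (
pos 11: ')' matches '('; pop; stack = (empty)
pos 12: saw closer ')' but stack is empty → INVALID
Verdict: unmatched closer ')' at position 12 → no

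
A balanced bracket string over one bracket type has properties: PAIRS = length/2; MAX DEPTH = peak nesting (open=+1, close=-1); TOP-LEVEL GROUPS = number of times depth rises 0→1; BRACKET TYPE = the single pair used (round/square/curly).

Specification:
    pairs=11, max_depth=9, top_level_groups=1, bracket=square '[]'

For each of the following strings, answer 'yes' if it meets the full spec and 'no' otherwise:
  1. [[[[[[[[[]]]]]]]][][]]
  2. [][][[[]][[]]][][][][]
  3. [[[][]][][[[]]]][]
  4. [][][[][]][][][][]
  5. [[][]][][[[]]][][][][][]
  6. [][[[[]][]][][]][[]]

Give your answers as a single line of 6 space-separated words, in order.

Answer: yes no no no no no

Derivation:
String 1 '[[[[[[[[[]]]]]]]][][]]': depth seq [1 2 3 4 5 6 7 8 9 8 7 6 5 4 3 2 1 2 1 2 1 0]
  -> pairs=11 depth=9 groups=1 -> yes
String 2 '[][][[[]][[]]][][][][]': depth seq [1 0 1 0 1 2 3 2 1 2 3 2 1 0 1 0 1 0 1 0 1 0]
  -> pairs=11 depth=3 groups=7 -> no
String 3 '[[[][]][][[[]]]][]': depth seq [1 2 3 2 3 2 1 2 1 2 3 4 3 2 1 0 1 0]
  -> pairs=9 depth=4 groups=2 -> no
String 4 '[][][[][]][][][][]': depth seq [1 0 1 0 1 2 1 2 1 0 1 0 1 0 1 0 1 0]
  -> pairs=9 depth=2 groups=7 -> no
String 5 '[[][]][][[[]]][][][][][]': depth seq [1 2 1 2 1 0 1 0 1 2 3 2 1 0 1 0 1 0 1 0 1 0 1 0]
  -> pairs=12 depth=3 groups=8 -> no
String 6 '[][[[[]][]][][]][[]]': depth seq [1 0 1 2 3 4 3 2 3 2 1 2 1 2 1 0 1 2 1 0]
  -> pairs=10 depth=4 groups=3 -> no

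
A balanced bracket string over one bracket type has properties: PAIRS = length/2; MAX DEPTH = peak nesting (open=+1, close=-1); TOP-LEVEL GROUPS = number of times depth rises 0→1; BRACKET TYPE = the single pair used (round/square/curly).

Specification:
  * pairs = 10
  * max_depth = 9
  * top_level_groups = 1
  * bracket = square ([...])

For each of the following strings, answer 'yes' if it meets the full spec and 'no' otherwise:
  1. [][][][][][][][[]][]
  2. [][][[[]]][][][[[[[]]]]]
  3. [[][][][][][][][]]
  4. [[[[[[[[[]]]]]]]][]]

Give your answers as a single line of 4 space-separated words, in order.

Answer: no no no yes

Derivation:
String 1 '[][][][][][][][[]][]': depth seq [1 0 1 0 1 0 1 0 1 0 1 0 1 0 1 2 1 0 1 0]
  -> pairs=10 depth=2 groups=9 -> no
String 2 '[][][[[]]][][][[[[[]]]]]': depth seq [1 0 1 0 1 2 3 2 1 0 1 0 1 0 1 2 3 4 5 4 3 2 1 0]
  -> pairs=12 depth=5 groups=6 -> no
String 3 '[[][][][][][][][]]': depth seq [1 2 1 2 1 2 1 2 1 2 1 2 1 2 1 2 1 0]
  -> pairs=9 depth=2 groups=1 -> no
String 4 '[[[[[[[[[]]]]]]]][]]': depth seq [1 2 3 4 5 6 7 8 9 8 7 6 5 4 3 2 1 2 1 0]
  -> pairs=10 depth=9 groups=1 -> yes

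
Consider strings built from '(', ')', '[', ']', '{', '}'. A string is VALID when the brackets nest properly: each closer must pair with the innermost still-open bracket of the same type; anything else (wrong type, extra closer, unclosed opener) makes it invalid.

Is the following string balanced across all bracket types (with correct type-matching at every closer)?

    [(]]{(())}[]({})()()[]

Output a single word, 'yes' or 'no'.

Answer: no

Derivation:
pos 0: push '['; stack = [
pos 1: push '('; stack = [(
pos 2: saw closer ']' but top of stack is '(' (expected ')') → INVALID
Verdict: type mismatch at position 2: ']' closes '(' → no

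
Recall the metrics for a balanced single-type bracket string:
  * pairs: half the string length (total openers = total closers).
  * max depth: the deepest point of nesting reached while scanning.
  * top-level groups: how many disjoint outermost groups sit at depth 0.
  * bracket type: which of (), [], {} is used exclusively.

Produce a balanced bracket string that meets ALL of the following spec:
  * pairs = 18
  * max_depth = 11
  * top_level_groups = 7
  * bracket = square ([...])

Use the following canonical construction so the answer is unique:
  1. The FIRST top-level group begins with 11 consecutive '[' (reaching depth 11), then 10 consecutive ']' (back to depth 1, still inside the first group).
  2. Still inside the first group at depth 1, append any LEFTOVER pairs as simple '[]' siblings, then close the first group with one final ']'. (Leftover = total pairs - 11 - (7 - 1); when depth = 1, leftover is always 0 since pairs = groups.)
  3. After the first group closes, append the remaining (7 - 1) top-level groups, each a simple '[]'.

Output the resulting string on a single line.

Answer: [[[[[[[[[[[]]]]]]]]]][]][][][][][][]

Derivation:
Spec: pairs=18 depth=11 groups=7
Leftover pairs = 18 - 11 - (7-1) = 1
First group: deep chain of depth 11 + 1 sibling pairs
Remaining 6 groups: simple '[]' each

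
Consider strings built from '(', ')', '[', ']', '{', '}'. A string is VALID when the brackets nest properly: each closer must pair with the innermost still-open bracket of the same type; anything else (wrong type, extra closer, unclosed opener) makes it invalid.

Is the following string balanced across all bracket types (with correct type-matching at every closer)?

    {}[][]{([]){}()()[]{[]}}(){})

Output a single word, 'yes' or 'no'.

pos 0: push '{'; stack = {
pos 1: '}' matches '{'; pop; stack = (empty)
pos 2: push '['; stack = [
pos 3: ']' matches '['; pop; stack = (empty)
pos 4: push '['; stack = [
pos 5: ']' matches '['; pop; stack = (empty)
pos 6: push '{'; stack = {
pos 7: push '('; stack = {(
pos 8: push '['; stack = {([
pos 9: ']' matches '['; pop; stack = {(
pos 10: ')' matches '('; pop; stack = {
pos 11: push '{'; stack = {{
pos 12: '}' matches '{'; pop; stack = {
pos 13: push '('; stack = {(
pos 14: ')' matches '('; pop; stack = {
pos 15: push '('; stack = {(
pos 16: ')' matches '('; pop; stack = {
pos 17: push '['; stack = {[
pos 18: ']' matches '['; pop; stack = {
pos 19: push '{'; stack = {{
pos 20: push '['; stack = {{[
pos 21: ']' matches '['; pop; stack = {{
pos 22: '}' matches '{'; pop; stack = {
pos 23: '}' matches '{'; pop; stack = (empty)
pos 24: push '('; stack = (
pos 25: ')' matches '('; pop; stack = (empty)
pos 26: push '{'; stack = {
pos 27: '}' matches '{'; pop; stack = (empty)
pos 28: saw closer ')' but stack is empty → INVALID
Verdict: unmatched closer ')' at position 28 → no

Answer: no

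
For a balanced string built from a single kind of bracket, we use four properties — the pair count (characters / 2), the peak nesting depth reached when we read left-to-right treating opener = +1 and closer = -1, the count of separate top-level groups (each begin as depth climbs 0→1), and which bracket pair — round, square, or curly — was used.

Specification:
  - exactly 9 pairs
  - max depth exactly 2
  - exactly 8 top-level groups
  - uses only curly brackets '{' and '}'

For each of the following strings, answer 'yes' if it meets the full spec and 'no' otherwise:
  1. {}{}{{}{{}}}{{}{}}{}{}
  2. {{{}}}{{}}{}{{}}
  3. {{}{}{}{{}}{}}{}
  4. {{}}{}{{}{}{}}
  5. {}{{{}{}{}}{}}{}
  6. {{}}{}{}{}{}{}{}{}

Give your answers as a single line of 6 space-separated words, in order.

Answer: no no no no no yes

Derivation:
String 1 '{}{}{{}{{}}}{{}{}}{}{}': depth seq [1 0 1 0 1 2 1 2 3 2 1 0 1 2 1 2 1 0 1 0 1 0]
  -> pairs=11 depth=3 groups=6 -> no
String 2 '{{{}}}{{}}{}{{}}': depth seq [1 2 3 2 1 0 1 2 1 0 1 0 1 2 1 0]
  -> pairs=8 depth=3 groups=4 -> no
String 3 '{{}{}{}{{}}{}}{}': depth seq [1 2 1 2 1 2 1 2 3 2 1 2 1 0 1 0]
  -> pairs=8 depth=3 groups=2 -> no
String 4 '{{}}{}{{}{}{}}': depth seq [1 2 1 0 1 0 1 2 1 2 1 2 1 0]
  -> pairs=7 depth=2 groups=3 -> no
String 5 '{}{{{}{}{}}{}}{}': depth seq [1 0 1 2 3 2 3 2 3 2 1 2 1 0 1 0]
  -> pairs=8 depth=3 groups=3 -> no
String 6 '{{}}{}{}{}{}{}{}{}': depth seq [1 2 1 0 1 0 1 0 1 0 1 0 1 0 1 0 1 0]
  -> pairs=9 depth=2 groups=8 -> yes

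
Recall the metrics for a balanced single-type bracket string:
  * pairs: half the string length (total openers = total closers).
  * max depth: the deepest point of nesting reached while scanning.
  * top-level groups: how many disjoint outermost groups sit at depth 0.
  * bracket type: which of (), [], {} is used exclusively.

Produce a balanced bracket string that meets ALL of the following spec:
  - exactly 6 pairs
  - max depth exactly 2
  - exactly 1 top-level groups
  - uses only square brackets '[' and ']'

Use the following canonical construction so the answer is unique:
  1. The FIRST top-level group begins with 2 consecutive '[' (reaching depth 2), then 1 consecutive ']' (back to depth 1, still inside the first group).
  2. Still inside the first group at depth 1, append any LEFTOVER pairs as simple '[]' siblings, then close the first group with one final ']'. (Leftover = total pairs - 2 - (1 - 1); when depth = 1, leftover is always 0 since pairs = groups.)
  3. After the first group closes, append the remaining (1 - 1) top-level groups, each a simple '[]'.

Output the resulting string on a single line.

Spec: pairs=6 depth=2 groups=1
Leftover pairs = 6 - 2 - (1-1) = 4
First group: deep chain of depth 2 + 4 sibling pairs
Remaining 0 groups: simple '[]' each

Answer: [[][][][][]]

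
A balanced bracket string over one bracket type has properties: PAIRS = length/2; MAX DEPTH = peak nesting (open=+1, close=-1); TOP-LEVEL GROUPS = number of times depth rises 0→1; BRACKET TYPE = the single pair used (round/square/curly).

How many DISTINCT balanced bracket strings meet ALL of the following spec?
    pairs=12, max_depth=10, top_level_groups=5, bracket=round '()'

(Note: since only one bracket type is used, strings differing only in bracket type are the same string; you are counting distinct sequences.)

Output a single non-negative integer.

Answer: 0

Derivation:
Spec: pairs=12 depth=10 groups=5
Count(depth <= 10) = 13260
Count(depth <= 9) = 13260
Count(depth == 10) = 13260 - 13260 = 0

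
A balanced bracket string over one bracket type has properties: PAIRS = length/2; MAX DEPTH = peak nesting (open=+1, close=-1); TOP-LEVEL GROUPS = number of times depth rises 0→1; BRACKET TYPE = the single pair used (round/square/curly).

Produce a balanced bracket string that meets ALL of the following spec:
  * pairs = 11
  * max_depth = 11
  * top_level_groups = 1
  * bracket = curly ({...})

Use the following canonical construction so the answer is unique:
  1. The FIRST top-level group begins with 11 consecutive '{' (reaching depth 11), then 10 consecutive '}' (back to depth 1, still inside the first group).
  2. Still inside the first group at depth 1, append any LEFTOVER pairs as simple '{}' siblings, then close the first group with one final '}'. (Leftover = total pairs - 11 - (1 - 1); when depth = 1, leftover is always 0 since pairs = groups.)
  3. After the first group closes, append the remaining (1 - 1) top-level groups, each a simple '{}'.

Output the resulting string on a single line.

Answer: {{{{{{{{{{{}}}}}}}}}}}

Derivation:
Spec: pairs=11 depth=11 groups=1
Leftover pairs = 11 - 11 - (1-1) = 0
First group: deep chain of depth 11 + 0 sibling pairs
Remaining 0 groups: simple '{}' each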